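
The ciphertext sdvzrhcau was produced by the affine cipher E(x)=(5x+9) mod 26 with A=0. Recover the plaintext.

hesymkjtx

The inverse of 5 mod 26 is 21, since 5·21=105≡1. Apply D(y)=21·(y−9) mod 26:
s(18): 21·(18−9)=189≡7 → h
d(3): 21·(3−9)=-126≡4 → e
v(21): 21·(21−9)=252≡18 → s
z(25): 21·(25−9)=336≡24 → y
r(17): 21·(17−9)=168≡12 → m
h(7): 21·(7−9)=-42≡10 → k
c(2): 21·(2−9)=-147≡9 → j
a(0): 21·(0−9)=-189≡19 → t
u(20): 21·(20−9)=231≡23 → x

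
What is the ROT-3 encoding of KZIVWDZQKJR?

NCLYZGCTNMU

K(10): 10+3=13 → N
Z(25): 25+3=28≡2 → C
I(8): 8+3=11 → L
V(21): 21+3=24 → Y
W(22): 22+3=25 → Z
D(3): 3+3=6 → G
Z(25): 25+3=28≡2 → C
Q(16): 16+3=19 → T
K(10): 10+3=13 → N
J(9): 9+3=12 → M
R(17): 17+3=20 → U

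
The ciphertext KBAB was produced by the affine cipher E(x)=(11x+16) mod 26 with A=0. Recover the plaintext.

The inverse of 11 mod 26 is 19, since 11·19=209≡1. Apply D(y)=19·(y−16) mod 26:
K(10): 19·(10−16)=-114≡16 → Q
B(1): 19·(1−16)=-285≡1 → B
A(0): 19·(0−16)=-304≡8 → I
B(1): 19·(1−16)=-285≡1 → B

QBIB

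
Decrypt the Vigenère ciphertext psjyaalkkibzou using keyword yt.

Repeat the key across the ciphertext: ytytytytytytyt
p(15)−y(24): -9≡17 → r
s(18)−t(19): -1≡25 → z
j(9)−y(24): -15≡11 → l
y(24)−t(19): 5 → f
a(0)−y(24): -24≡2 → c
a(0)−t(19): -19≡7 → h
l(11)−y(24): -13≡13 → n
k(10)−t(19): -9≡17 → r
k(10)−y(24): -14≡12 → m
i(8)−t(19): -11≡15 → p
b(1)−y(24): -23≡3 → d
z(25)−t(19): 6 → g
o(14)−y(24): -10≡16 → q
u(20)−t(19): 1 → b

rzlfchnrmpdgqb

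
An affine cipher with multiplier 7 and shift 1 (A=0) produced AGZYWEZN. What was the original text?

The inverse of 7 mod 26 is 15, since 7·15=105≡1. Apply D(y)=15·(y−1) mod 26:
A(0): 15·(0−1)=-15≡11 → L
G(6): 15·(6−1)=75≡23 → X
Z(25): 15·(25−1)=360≡22 → W
Y(24): 15·(24−1)=345≡7 → H
W(22): 15·(22−1)=315≡3 → D
E(4): 15·(4−1)=45≡19 → T
Z(25): 15·(25−1)=360≡22 → W
N(13): 15·(13−1)=180≡24 → Y

LXWHDTWY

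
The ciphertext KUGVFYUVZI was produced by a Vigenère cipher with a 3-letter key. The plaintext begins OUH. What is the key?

WAZ

Subtract each crib letter from the matching ciphertext letter (mod 26):
K(10)−O(14)=-4≡22 → W
U(20)−U(20)=0 → A
G(6)−H(7)=-1≡25 → Z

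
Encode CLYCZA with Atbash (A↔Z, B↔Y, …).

XOBXAZ

C(2) → X(23)
L(11) → O(14)
Y(24) → B(1)
C(2) → X(23)
Z(25) → A(0)
A(0) → Z(25)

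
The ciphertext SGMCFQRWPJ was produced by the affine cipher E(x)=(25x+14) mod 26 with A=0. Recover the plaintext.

The inverse of 25 mod 26 is 25, since 25·25=625≡1. Apply D(y)=25·(y−14) mod 26:
S(18): 25·(18−14)=100≡22 → W
G(6): 25·(6−14)=-200≡8 → I
M(12): 25·(12−14)=-50≡2 → C
C(2): 25·(2−14)=-300≡12 → M
F(5): 25·(5−14)=-225≡9 → J
Q(16): 25·(16−14)=50≡24 → Y
R(17): 25·(17−14)=75≡23 → X
W(22): 25·(22−14)=200≡18 → S
P(15): 25·(15−14)=25 → Z
J(9): 25·(9−14)=-125≡5 → F

WICMJYXSZF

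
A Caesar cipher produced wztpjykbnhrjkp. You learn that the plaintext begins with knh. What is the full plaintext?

knhdxmypbvfxyd

From the crib: w(22)−k(10)=12, so the shift is 12.
Subtract 12 from each ciphertext letter:
w(22): 22−12=10 → k
z(25): 25−12=13 → n
t(19): 19−12=7 → h
p(15): 15−12=3 → d
j(9): 9−12=-3≡23 → x
y(24): 24−12=12 → m
k(10): 10−12=-2≡24 → y
b(1): 1−12=-11≡15 → p
n(13): 13−12=1 → b
h(7): 7−12=-5≡21 → v
r(17): 17−12=5 → f
j(9): 9−12=-3≡23 → x
k(10): 10−12=-2≡24 → y
p(15): 15−12=3 → d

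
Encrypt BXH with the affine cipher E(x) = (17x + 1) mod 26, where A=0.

B(1): 17·1+1=18 → S
X(23): 17·23+1=392≡2 → C
H(7): 17·7+1=120≡16 → Q

SCQ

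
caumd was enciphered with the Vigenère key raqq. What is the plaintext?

laewm

Repeat the key across the ciphertext: raqqr
c(2)−r(17): -15≡11 → l
a(0)−a(0): 0 → a
u(20)−q(16): 4 → e
m(12)−q(16): -4≡22 → w
d(3)−r(17): -14≡12 → m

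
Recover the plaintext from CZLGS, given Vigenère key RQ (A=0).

Repeat the key across the ciphertext: RQRQR
C(2)−R(17): -15≡11 → L
Z(25)−Q(16): 9 → J
L(11)−R(17): -6≡20 → U
G(6)−Q(16): -10≡16 → Q
S(18)−R(17): 1 → B

LJUQB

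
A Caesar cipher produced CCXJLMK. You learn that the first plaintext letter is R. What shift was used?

From the crib: C(2)−R(17)=-15≡11, so the shift is 11.

11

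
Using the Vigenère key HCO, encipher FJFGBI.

Repeat the key across the message: HCOHCO
F(5)+H(7): 12 → M
J(9)+C(2): 11 → L
F(5)+O(14): 19 → T
G(6)+H(7): 13 → N
B(1)+C(2): 3 → D
I(8)+O(14): 22 → W

MLTNDW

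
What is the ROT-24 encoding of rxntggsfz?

r(17): 17+24=41≡15 → p
x(23): 23+24=47≡21 → v
n(13): 13+24=37≡11 → l
t(19): 19+24=43≡17 → r
g(6): 6+24=30≡4 → e
g(6): 6+24=30≡4 → e
s(18): 18+24=42≡16 → q
f(5): 5+24=29≡3 → d
z(25): 25+24=49≡23 → x

pvlreeqdx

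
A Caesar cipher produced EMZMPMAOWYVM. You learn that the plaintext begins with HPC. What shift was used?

From the crib: E(4)−H(7)=-3≡23, so the shift is 23.

23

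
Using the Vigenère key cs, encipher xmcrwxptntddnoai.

Repeat the key across the message: cscscscscscscscs
x(23)+c(2): 25 → z
m(12)+s(18): 30≡4 → e
c(2)+c(2): 4 → e
r(17)+s(18): 35≡9 → j
w(22)+c(2): 24 → y
x(23)+s(18): 41≡15 → p
p(15)+c(2): 17 → r
t(19)+s(18): 37≡11 → l
n(13)+c(2): 15 → p
t(19)+s(18): 37≡11 → l
d(3)+c(2): 5 → f
d(3)+s(18): 21 → v
n(13)+c(2): 15 → p
o(14)+s(18): 32≡6 → g
a(0)+c(2): 2 → c
i(8)+s(18): 26≡0 → a

zeejyprlplfvpgca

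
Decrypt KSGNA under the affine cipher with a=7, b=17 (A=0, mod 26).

The inverse of 7 mod 26 is 15, since 7·15=105≡1. Apply D(y)=15·(y−17) mod 26:
K(10): 15·(10−17)=-105≡25 → Z
S(18): 15·(18−17)=15 → P
G(6): 15·(6−17)=-165≡17 → R
N(13): 15·(13−17)=-60≡18 → S
A(0): 15·(0−17)=-255≡5 → F

ZPRSF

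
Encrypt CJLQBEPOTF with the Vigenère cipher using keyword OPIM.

Repeat the key across the message: OPIMOPIMOP
C(2)+O(14): 16 → Q
J(9)+P(15): 24 → Y
L(11)+I(8): 19 → T
Q(16)+M(12): 28≡2 → C
B(1)+O(14): 15 → P
E(4)+P(15): 19 → T
P(15)+I(8): 23 → X
O(14)+M(12): 26≡0 → A
T(19)+O(14): 33≡7 → H
F(5)+P(15): 20 → U

QYTCPTXAHU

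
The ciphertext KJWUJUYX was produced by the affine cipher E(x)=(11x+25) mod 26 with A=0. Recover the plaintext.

The inverse of 11 mod 26 is 19, since 11·19=209≡1. Apply D(y)=19·(y−25) mod 26:
K(10): 19·(10−25)=-285≡1 → B
J(9): 19·(9−25)=-304≡8 → I
W(22): 19·(22−25)=-57≡21 → V
U(20): 19·(20−25)=-95≡9 → J
J(9): 19·(9−25)=-304≡8 → I
U(20): 19·(20−25)=-95≡9 → J
Y(24): 19·(24−25)=-19≡7 → H
X(23): 19·(23−25)=-38≡14 → O

BIVJIJHO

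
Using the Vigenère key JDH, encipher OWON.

Repeat the key across the message: JDHJ
O(14)+J(9): 23 → X
W(22)+D(3): 25 → Z
O(14)+H(7): 21 → V
N(13)+J(9): 22 → W

XZVW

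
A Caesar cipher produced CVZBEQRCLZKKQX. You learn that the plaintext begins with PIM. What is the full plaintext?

From the crib: C(2)−P(15)=-13≡13, so the shift is 13.
Subtract 13 from each ciphertext letter:
C(2): 2−13=-11≡15 → P
V(21): 21−13=8 → I
Z(25): 25−13=12 → M
B(1): 1−13=-12≡14 → O
E(4): 4−13=-9≡17 → R
Q(16): 16−13=3 → D
R(17): 17−13=4 → E
C(2): 2−13=-11≡15 → P
L(11): 11−13=-2≡24 → Y
Z(25): 25−13=12 → M
K(10): 10−13=-3≡23 → X
K(10): 10−13=-3≡23 → X
Q(16): 16−13=3 → D
X(23): 23−13=10 → K

PIMORDEPYMXXDK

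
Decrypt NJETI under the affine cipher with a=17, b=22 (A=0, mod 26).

BNCJQ

The inverse of 17 mod 26 is 23, since 17·23=391≡1. Apply D(y)=23·(y−22) mod 26:
N(13): 23·(13−22)=-207≡1 → B
J(9): 23·(9−22)=-299≡13 → N
E(4): 23·(4−22)=-414≡2 → C
T(19): 23·(19−22)=-69≡9 → J
I(8): 23·(8−22)=-322≡16 → Q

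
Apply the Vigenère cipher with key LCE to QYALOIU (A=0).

Repeat the key across the message: LCELCEL
Q(16)+L(11): 27≡1 → B
Y(24)+C(2): 26≡0 → A
A(0)+E(4): 4 → E
L(11)+L(11): 22 → W
O(14)+C(2): 16 → Q
I(8)+E(4): 12 → M
U(20)+L(11): 31≡5 → F

BAEWQMF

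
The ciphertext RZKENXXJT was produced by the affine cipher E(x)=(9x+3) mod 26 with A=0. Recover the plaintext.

QOVDEIISW

The inverse of 9 mod 26 is 3, since 9·3=27≡1. Apply D(y)=3·(y−3) mod 26:
R(17): 3·(17−3)=42≡16 → Q
Z(25): 3·(25−3)=66≡14 → O
K(10): 3·(10−3)=21 → V
E(4): 3·(4−3)=3 → D
N(13): 3·(13−3)=30≡4 → E
X(23): 3·(23−3)=60≡8 → I
X(23): 3·(23−3)=60≡8 → I
J(9): 3·(9−3)=18 → S
T(19): 3·(19−3)=48≡22 → W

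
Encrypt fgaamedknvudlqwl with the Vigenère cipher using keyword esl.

jyleephcyzmopihp

Repeat the key across the message: esleslesleslesle
f(5)+e(4): 9 → j
g(6)+s(18): 24 → y
a(0)+l(11): 11 → l
a(0)+e(4): 4 → e
m(12)+s(18): 30≡4 → e
e(4)+l(11): 15 → p
d(3)+e(4): 7 → h
k(10)+s(18): 28≡2 → c
n(13)+l(11): 24 → y
v(21)+e(4): 25 → z
u(20)+s(18): 38≡12 → m
d(3)+l(11): 14 → o
l(11)+e(4): 15 → p
q(16)+s(18): 34≡8 → i
w(22)+l(11): 33≡7 → h
l(11)+e(4): 15 → p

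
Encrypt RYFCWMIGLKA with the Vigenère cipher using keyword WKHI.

Repeat the key across the message: WKHIWKHIWKH
R(17)+W(22): 39≡13 → N
Y(24)+K(10): 34≡8 → I
F(5)+H(7): 12 → M
C(2)+I(8): 10 → K
W(22)+W(22): 44≡18 → S
M(12)+K(10): 22 → W
I(8)+H(7): 15 → P
G(6)+I(8): 14 → O
L(11)+W(22): 33≡7 → H
K(10)+K(10): 20 → U
A(0)+H(7): 7 → H

NIMKSWPOHUH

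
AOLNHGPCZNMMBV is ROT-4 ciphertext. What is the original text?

A(0): 0−4=-4≡22 → W
O(14): 14−4=10 → K
L(11): 11−4=7 → H
N(13): 13−4=9 → J
H(7): 7−4=3 → D
G(6): 6−4=2 → C
P(15): 15−4=11 → L
C(2): 2−4=-2≡24 → Y
Z(25): 25−4=21 → V
N(13): 13−4=9 → J
M(12): 12−4=8 → I
M(12): 12−4=8 → I
B(1): 1−4=-3≡23 → X
V(21): 21−4=17 → R

WKHJDCLYVJIIXR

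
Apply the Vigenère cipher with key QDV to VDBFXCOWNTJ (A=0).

Repeat the key across the message: QDVQDVQDVQD
V(21)+Q(16): 37≡11 → L
D(3)+D(3): 6 → G
B(1)+V(21): 22 → W
F(5)+Q(16): 21 → V
X(23)+D(3): 26≡0 → A
C(2)+V(21): 23 → X
O(14)+Q(16): 30≡4 → E
W(22)+D(3): 25 → Z
N(13)+V(21): 34≡8 → I
T(19)+Q(16): 35≡9 → J
J(9)+D(3): 12 → M

LGWVAXEZIJM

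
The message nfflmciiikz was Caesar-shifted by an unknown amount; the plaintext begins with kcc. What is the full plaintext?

kccijzfffhw

From the crib: n(13)−k(10)=3, so the shift is 3.
Subtract 3 from each ciphertext letter:
n(13): 13−3=10 → k
f(5): 5−3=2 → c
f(5): 5−3=2 → c
l(11): 11−3=8 → i
m(12): 12−3=9 → j
c(2): 2−3=-1≡25 → z
i(8): 8−3=5 → f
i(8): 8−3=5 → f
i(8): 8−3=5 → f
k(10): 10−3=7 → h
z(25): 25−3=22 → w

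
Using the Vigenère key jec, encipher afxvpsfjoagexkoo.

Repeat the key across the message: jecjecjecjecjecj
a(0)+j(9): 9 → j
f(5)+e(4): 9 → j
x(23)+c(2): 25 → z
v(21)+j(9): 30≡4 → e
p(15)+e(4): 19 → t
s(18)+c(2): 20 → u
f(5)+j(9): 14 → o
j(9)+e(4): 13 → n
o(14)+c(2): 16 → q
a(0)+j(9): 9 → j
g(6)+e(4): 10 → k
e(4)+c(2): 6 → g
x(23)+j(9): 32≡6 → g
k(10)+e(4): 14 → o
o(14)+c(2): 16 → q
o(14)+j(9): 23 → x

jjzetuonqjkggoqx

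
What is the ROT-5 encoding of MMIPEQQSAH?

RRNUJVVXFM

M(12): 12+5=17 → R
M(12): 12+5=17 → R
I(8): 8+5=13 → N
P(15): 15+5=20 → U
E(4): 4+5=9 → J
Q(16): 16+5=21 → V
Q(16): 16+5=21 → V
S(18): 18+5=23 → X
A(0): 0+5=5 → F
H(7): 7+5=12 → M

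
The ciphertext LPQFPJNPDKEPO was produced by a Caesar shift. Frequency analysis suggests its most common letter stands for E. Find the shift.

11

The most frequent ciphertext letter is P (appears 4 times).
P is position 15; E is position 4.
Shift = 11.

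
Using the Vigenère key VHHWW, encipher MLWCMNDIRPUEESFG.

Repeat the key across the message: VHHWWVHHWWVHHWWV
M(12)+V(21): 33≡7 → H
L(11)+H(7): 18 → S
W(22)+H(7): 29≡3 → D
C(2)+W(22): 24 → Y
M(12)+W(22): 34≡8 → I
N(13)+V(21): 34≡8 → I
D(3)+H(7): 10 → K
I(8)+H(7): 15 → P
R(17)+W(22): 39≡13 → N
P(15)+W(22): 37≡11 → L
U(20)+V(21): 41≡15 → P
E(4)+H(7): 11 → L
E(4)+H(7): 11 → L
S(18)+W(22): 40≡14 → O
F(5)+W(22): 27≡1 → B
G(6)+V(21): 27≡1 → B

HSDYIIKPNLPLLOBB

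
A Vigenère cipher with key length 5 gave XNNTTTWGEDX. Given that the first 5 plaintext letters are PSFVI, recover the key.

IVIYL

Subtract each crib letter from the matching ciphertext letter (mod 26):
X(23)−P(15)=8 → I
N(13)−S(18)=-5≡21 → V
N(13)−F(5)=8 → I
T(19)−V(21)=-2≡24 → Y
T(19)−I(8)=11 → L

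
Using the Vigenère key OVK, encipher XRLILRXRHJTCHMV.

LMVWGBLMRXOMVHF

Repeat the key across the message: OVKOVKOVKOVKOVK
X(23)+O(14): 37≡11 → L
R(17)+V(21): 38≡12 → M
L(11)+K(10): 21 → V
I(8)+O(14): 22 → W
L(11)+V(21): 32≡6 → G
R(17)+K(10): 27≡1 → B
X(23)+O(14): 37≡11 → L
R(17)+V(21): 38≡12 → M
H(7)+K(10): 17 → R
J(9)+O(14): 23 → X
T(19)+V(21): 40≡14 → O
C(2)+K(10): 12 → M
H(7)+O(14): 21 → V
M(12)+V(21): 33≡7 → H
V(21)+K(10): 31≡5 → F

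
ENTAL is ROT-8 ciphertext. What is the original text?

E(4): 4−8=-4≡22 → W
N(13): 13−8=5 → F
T(19): 19−8=11 → L
A(0): 0−8=-8≡18 → S
L(11): 11−8=3 → D

WFLSD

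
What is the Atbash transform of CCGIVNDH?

XXTREMWS

C(2) → X(23)
C(2) → X(23)
G(6) → T(19)
I(8) → R(17)
V(21) → E(4)
N(13) → M(12)
D(3) → W(22)
H(7) → S(18)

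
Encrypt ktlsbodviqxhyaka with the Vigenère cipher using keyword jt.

Repeat the key across the message: jtjtjtjtjtjtjtjt
k(10)+j(9): 19 → t
t(19)+t(19): 38≡12 → m
l(11)+j(9): 20 → u
s(18)+t(19): 37≡11 → l
b(1)+j(9): 10 → k
o(14)+t(19): 33≡7 → h
d(3)+j(9): 12 → m
v(21)+t(19): 40≡14 → o
i(8)+j(9): 17 → r
q(16)+t(19): 35≡9 → j
x(23)+j(9): 32≡6 → g
h(7)+t(19): 26≡0 → a
y(24)+j(9): 33≡7 → h
a(0)+t(19): 19 → t
k(10)+j(9): 19 → t
a(0)+t(19): 19 → t

tmulkhmorjgahttt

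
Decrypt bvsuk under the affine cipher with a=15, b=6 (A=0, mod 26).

The inverse of 15 mod 26 is 7, since 15·7=105≡1. Apply D(y)=7·(y−6) mod 26:
b(1): 7·(1−6)=-35≡17 → r
v(21): 7·(21−6)=105≡1 → b
s(18): 7·(18−6)=84≡6 → g
u(20): 7·(20−6)=98≡20 → u
k(10): 7·(10−6)=28≡2 → c

rbguc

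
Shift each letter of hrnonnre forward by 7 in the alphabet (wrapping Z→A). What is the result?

h(7): 7+7=14 → o
r(17): 17+7=24 → y
n(13): 13+7=20 → u
o(14): 14+7=21 → v
n(13): 13+7=20 → u
n(13): 13+7=20 → u
r(17): 17+7=24 → y
e(4): 4+7=11 → l

oyuvuuyl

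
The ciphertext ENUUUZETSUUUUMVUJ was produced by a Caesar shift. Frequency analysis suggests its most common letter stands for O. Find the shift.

The most frequent ciphertext letter is U (appears 8 times).
U is position 20; O is position 14.
Shift = 6.

6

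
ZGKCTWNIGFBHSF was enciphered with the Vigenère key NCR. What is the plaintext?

METPRFAGPSZQFD

Repeat the key across the ciphertext: NCRNCRNCRNCRNC
Z(25)−N(13): 12 → M
G(6)−C(2): 4 → E
K(10)−R(17): -7≡19 → T
C(2)−N(13): -11≡15 → P
T(19)−C(2): 17 → R
W(22)−R(17): 5 → F
N(13)−N(13): 0 → A
I(8)−C(2): 6 → G
G(6)−R(17): -11≡15 → P
F(5)−N(13): -8≡18 → S
B(1)−C(2): -1≡25 → Z
H(7)−R(17): -10≡16 → Q
S(18)−N(13): 5 → F
F(5)−C(2): 3 → D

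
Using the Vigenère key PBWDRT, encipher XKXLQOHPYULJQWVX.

MLTOHHWQUXCCFXRA

Repeat the key across the message: PBWDRTPBWDRTPBWD
X(23)+P(15): 38≡12 → M
K(10)+B(1): 11 → L
X(23)+W(22): 45≡19 → T
L(11)+D(3): 14 → O
Q(16)+R(17): 33≡7 → H
O(14)+T(19): 33≡7 → H
H(7)+P(15): 22 → W
P(15)+B(1): 16 → Q
Y(24)+W(22): 46≡20 → U
U(20)+D(3): 23 → X
L(11)+R(17): 28≡2 → C
J(9)+T(19): 28≡2 → C
Q(16)+P(15): 31≡5 → F
W(22)+B(1): 23 → X
V(21)+W(22): 43≡17 → R
X(23)+D(3): 26≡0 → A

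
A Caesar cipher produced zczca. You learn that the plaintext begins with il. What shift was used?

From the crib: z(25)−i(8)=17, so the shift is 17.

17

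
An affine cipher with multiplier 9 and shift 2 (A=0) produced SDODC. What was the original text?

The inverse of 9 mod 26 is 3, since 9·3=27≡1. Apply D(y)=3·(y−2) mod 26:
S(18): 3·(18−2)=48≡22 → W
D(3): 3·(3−2)=3 → D
O(14): 3·(14−2)=36≡10 → K
D(3): 3·(3−2)=3 → D
C(2): 3·(2−2)=0 → A

WDKDA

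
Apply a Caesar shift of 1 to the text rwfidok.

sxgjepl

r(17): 17+1=18 → s
w(22): 22+1=23 → x
f(5): 5+1=6 → g
i(8): 8+1=9 → j
d(3): 3+1=4 → e
o(14): 14+1=15 → p
k(10): 10+1=11 → l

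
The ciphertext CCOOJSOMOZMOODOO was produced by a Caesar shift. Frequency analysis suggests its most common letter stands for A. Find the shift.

The most frequent ciphertext letter is O (appears 8 times).
O is position 14; A is position 0.
Shift = 14.

14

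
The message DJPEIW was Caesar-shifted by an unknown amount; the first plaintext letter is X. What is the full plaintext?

XDJYCQ

From the crib: D(3)−X(23)=-20≡6, so the shift is 6.
Subtract 6 from each ciphertext letter:
D(3): 3−6=-3≡23 → X
J(9): 9−6=3 → D
P(15): 15−6=9 → J
E(4): 4−6=-2≡24 → Y
I(8): 8−6=2 → C
W(22): 22−6=16 → Q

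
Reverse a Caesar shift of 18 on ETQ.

E(4): 4−18=-14≡12 → M
T(19): 19−18=1 → B
Q(16): 16−18=-2≡24 → Y

MBY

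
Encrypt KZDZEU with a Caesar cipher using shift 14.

YNRNSI

K(10): 10+14=24 → Y
Z(25): 25+14=39≡13 → N
D(3): 3+14=17 → R
Z(25): 25+14=39≡13 → N
E(4): 4+14=18 → S
U(20): 20+14=34≡8 → I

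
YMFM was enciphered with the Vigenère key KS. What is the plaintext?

OUVU

Repeat the key across the ciphertext: KSKS
Y(24)−K(10): 14 → O
M(12)−S(18): -6≡20 → U
F(5)−K(10): -5≡21 → V
M(12)−S(18): -6≡20 → U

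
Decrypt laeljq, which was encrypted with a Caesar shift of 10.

bqubzg

l(11): 11−10=1 → b
a(0): 0−10=-10≡16 → q
e(4): 4−10=-6≡20 → u
l(11): 11−10=1 → b
j(9): 9−10=-1≡25 → z
q(16): 16−10=6 → g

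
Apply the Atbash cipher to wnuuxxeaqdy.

w(22) → d(3)
n(13) → m(12)
u(20) → f(5)
u(20) → f(5)
x(23) → c(2)
x(23) → c(2)
e(4) → v(21)
a(0) → z(25)
q(16) → j(9)
d(3) → w(22)
y(24) → b(1)

dmffccvzjwb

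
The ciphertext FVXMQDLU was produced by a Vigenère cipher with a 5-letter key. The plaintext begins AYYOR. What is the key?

FXZYZ

Subtract each crib letter from the matching ciphertext letter (mod 26):
F(5)−A(0)=5 → F
V(21)−Y(24)=-3≡23 → X
X(23)−Y(24)=-1≡25 → Z
M(12)−O(14)=-2≡24 → Y
Q(16)−R(17)=-1≡25 → Z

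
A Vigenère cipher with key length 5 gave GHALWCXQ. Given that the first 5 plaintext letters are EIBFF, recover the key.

CZZGR

Subtract each crib letter from the matching ciphertext letter (mod 26):
G(6)−E(4)=2 → C
H(7)−I(8)=-1≡25 → Z
A(0)−B(1)=-1≡25 → Z
L(11)−F(5)=6 → G
W(22)−F(5)=17 → R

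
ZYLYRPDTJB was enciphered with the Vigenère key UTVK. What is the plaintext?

Repeat the key across the ciphertext: UTVKUTVKUT
Z(25)−U(20): 5 → F
Y(24)−T(19): 5 → F
L(11)−V(21): -10≡16 → Q
Y(24)−K(10): 14 → O
R(17)−U(20): -3≡23 → X
P(15)−T(19): -4≡22 → W
D(3)−V(21): -18≡8 → I
T(19)−K(10): 9 → J
J(9)−U(20): -11≡15 → P
B(1)−T(19): -18≡8 → I

FFQOXWIJPI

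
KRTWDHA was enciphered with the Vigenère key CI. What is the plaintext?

IJROBZY

Repeat the key across the ciphertext: CICICIC
K(10)−C(2): 8 → I
R(17)−I(8): 9 → J
T(19)−C(2): 17 → R
W(22)−I(8): 14 → O
D(3)−C(2): 1 → B
H(7)−I(8): -1≡25 → Z
A(0)−C(2): -2≡24 → Y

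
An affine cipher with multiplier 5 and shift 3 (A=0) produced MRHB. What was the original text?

The inverse of 5 mod 26 is 21, since 5·21=105≡1. Apply D(y)=21·(y−3) mod 26:
M(12): 21·(12−3)=189≡7 → H
R(17): 21·(17−3)=294≡8 → I
H(7): 21·(7−3)=84≡6 → G
B(1): 21·(1−3)=-42≡10 → K

HIGK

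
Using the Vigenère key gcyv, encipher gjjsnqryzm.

Repeat the key across the message: gcyvgcyvgc
g(6)+g(6): 12 → m
j(9)+c(2): 11 → l
j(9)+y(24): 33≡7 → h
s(18)+v(21): 39≡13 → n
n(13)+g(6): 19 → t
q(16)+c(2): 18 → s
r(17)+y(24): 41≡15 → p
y(24)+v(21): 45≡19 → t
z(25)+g(6): 31≡5 → f
m(12)+c(2): 14 → o

mlhntsptfo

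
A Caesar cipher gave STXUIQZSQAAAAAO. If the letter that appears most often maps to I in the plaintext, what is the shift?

The most frequent ciphertext letter is A (appears 5 times).
A is position 0; I is position 8.
Shift = -8≡18.

18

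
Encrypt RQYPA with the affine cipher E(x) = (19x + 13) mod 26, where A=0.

R(17): 19·17+13=336≡24 → Y
Q(16): 19·16+13=317≡5 → F
Y(24): 19·24+13=469≡1 → B
P(15): 19·15+13=298≡12 → M
A(0): 19·0+13=13 → N

YFBMN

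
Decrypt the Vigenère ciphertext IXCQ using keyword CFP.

GSNO

Repeat the key across the ciphertext: CFPC
I(8)−C(2): 6 → G
X(23)−F(5): 18 → S
C(2)−P(15): -13≡13 → N
Q(16)−C(2): 14 → O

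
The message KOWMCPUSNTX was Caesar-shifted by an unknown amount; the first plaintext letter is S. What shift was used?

From the crib: K(10)−S(18)=-8≡18, so the shift is 18.

18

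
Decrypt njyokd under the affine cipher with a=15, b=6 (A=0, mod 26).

xvwecf

The inverse of 15 mod 26 is 7, since 15·7=105≡1. Apply D(y)=7·(y−6) mod 26:
n(13): 7·(13−6)=49≡23 → x
j(9): 7·(9−6)=21 → v
y(24): 7·(24−6)=126≡22 → w
o(14): 7·(14−6)=56≡4 → e
k(10): 7·(10−6)=28≡2 → c
d(3): 7·(3−6)=-21≡5 → f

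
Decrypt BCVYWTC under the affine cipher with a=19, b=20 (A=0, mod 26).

The inverse of 19 mod 26 is 11, since 19·11=209≡1. Apply D(y)=11·(y−20) mod 26:
B(1): 11·(1−20)=-209≡25 → Z
C(2): 11·(2−20)=-198≡10 → K
V(21): 11·(21−20)=11 → L
Y(24): 11·(24−20)=44≡18 → S
W(22): 11·(22−20)=22 → W
T(19): 11·(19−20)=-11≡15 → P
C(2): 11·(2−20)=-198≡10 → K

ZKLSWPK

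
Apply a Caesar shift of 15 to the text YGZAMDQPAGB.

Y(24): 24+15=39≡13 → N
G(6): 6+15=21 → V
Z(25): 25+15=40≡14 → O
A(0): 0+15=15 → P
M(12): 12+15=27≡1 → B
D(3): 3+15=18 → S
Q(16): 16+15=31≡5 → F
P(15): 15+15=30≡4 → E
A(0): 0+15=15 → P
G(6): 6+15=21 → V
B(1): 1+15=16 → Q

NVOPBSFEPVQ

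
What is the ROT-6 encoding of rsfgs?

xylmy

r(17): 17+6=23 → x
s(18): 18+6=24 → y
f(5): 5+6=11 → l
g(6): 6+6=12 → m
s(18): 18+6=24 → y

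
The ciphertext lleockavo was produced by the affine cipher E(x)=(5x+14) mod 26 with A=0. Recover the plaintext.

ppyaiusra

The inverse of 5 mod 26 is 21, since 5·21=105≡1. Apply D(y)=21·(y−14) mod 26:
l(11): 21·(11−14)=-63≡15 → p
l(11): 21·(11−14)=-63≡15 → p
e(4): 21·(4−14)=-210≡24 → y
o(14): 21·(14−14)=0 → a
c(2): 21·(2−14)=-252≡8 → i
k(10): 21·(10−14)=-84≡20 → u
a(0): 21·(0−14)=-294≡18 → s
v(21): 21·(21−14)=147≡17 → r
o(14): 21·(14−14)=0 → a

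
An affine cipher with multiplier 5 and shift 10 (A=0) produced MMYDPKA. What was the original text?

The inverse of 5 mod 26 is 21, since 5·21=105≡1. Apply D(y)=21·(y−10) mod 26:
M(12): 21·(12−10)=42≡16 → Q
M(12): 21·(12−10)=42≡16 → Q
Y(24): 21·(24−10)=294≡8 → I
D(3): 21·(3−10)=-147≡9 → J
P(15): 21·(15−10)=105≡1 → B
K(10): 21·(10−10)=0 → A
A(0): 21·(0−10)=-210≡24 → Y

QQIJBAY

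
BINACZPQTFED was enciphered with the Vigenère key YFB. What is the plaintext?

DDMCXYRLSHZC

Repeat the key across the ciphertext: YFBYFBYFBYFB
B(1)−Y(24): -23≡3 → D
I(8)−F(5): 3 → D
N(13)−B(1): 12 → M
A(0)−Y(24): -24≡2 → C
C(2)−F(5): -3≡23 → X
Z(25)−B(1): 24 → Y
P(15)−Y(24): -9≡17 → R
Q(16)−F(5): 11 → L
T(19)−B(1): 18 → S
F(5)−Y(24): -19≡7 → H
E(4)−F(5): -1≡25 → Z
D(3)−B(1): 2 → C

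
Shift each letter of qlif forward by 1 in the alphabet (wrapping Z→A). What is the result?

rmjg

q(16): 16+1=17 → r
l(11): 11+1=12 → m
i(8): 8+1=9 → j
f(5): 5+1=6 → g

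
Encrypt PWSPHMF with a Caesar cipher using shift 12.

BIEBTYR

P(15): 15+12=27≡1 → B
W(22): 22+12=34≡8 → I
S(18): 18+12=30≡4 → E
P(15): 15+12=27≡1 → B
H(7): 7+12=19 → T
M(12): 12+12=24 → Y
F(5): 5+12=17 → R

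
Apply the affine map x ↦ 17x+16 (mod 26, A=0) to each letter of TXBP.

BRHL

T(19): 17·19+16=339≡1 → B
X(23): 17·23+16=407≡17 → R
B(1): 17·1+16=33≡7 → H
P(15): 17·15+16=271≡11 → L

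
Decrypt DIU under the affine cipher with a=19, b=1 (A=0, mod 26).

The inverse of 19 mod 26 is 11, since 19·11=209≡1. Apply D(y)=11·(y−1) mod 26:
D(3): 11·(3−1)=22 → W
I(8): 11·(8−1)=77≡25 → Z
U(20): 11·(20−1)=209≡1 → B

WZB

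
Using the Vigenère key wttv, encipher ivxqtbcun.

eoqlpuvpj

Repeat the key across the message: wttvwttvw
i(8)+w(22): 30≡4 → e
v(21)+t(19): 40≡14 → o
x(23)+t(19): 42≡16 → q
q(16)+v(21): 37≡11 → l
t(19)+w(22): 41≡15 → p
b(1)+t(19): 20 → u
c(2)+t(19): 21 → v
u(20)+v(21): 41≡15 → p
n(13)+w(22): 35≡9 → j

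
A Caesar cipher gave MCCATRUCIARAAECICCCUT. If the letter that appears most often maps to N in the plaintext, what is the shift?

The most frequent ciphertext letter is C (appears 7 times).
C is position 2; N is position 13.
Shift = -11≡15.

15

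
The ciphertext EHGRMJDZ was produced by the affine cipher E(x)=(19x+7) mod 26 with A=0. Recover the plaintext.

The inverse of 19 mod 26 is 11, since 19·11=209≡1. Apply D(y)=11·(y−7) mod 26:
E(4): 11·(4−7)=-33≡19 → T
H(7): 11·(7−7)=0 → A
G(6): 11·(6−7)=-11≡15 → P
R(17): 11·(17−7)=110≡6 → G
M(12): 11·(12−7)=55≡3 → D
J(9): 11·(9−7)=22 → W
D(3): 11·(3−7)=-44≡8 → I
Z(25): 11·(25−7)=198≡16 → Q

TAPGDWIQ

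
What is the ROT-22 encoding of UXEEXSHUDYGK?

U(20): 20+22=42≡16 → Q
X(23): 23+22=45≡19 → T
E(4): 4+22=26≡0 → A
E(4): 4+22=26≡0 → A
X(23): 23+22=45≡19 → T
S(18): 18+22=40≡14 → O
H(7): 7+22=29≡3 → D
U(20): 20+22=42≡16 → Q
D(3): 3+22=25 → Z
Y(24): 24+22=46≡20 → U
G(6): 6+22=28≡2 → C
K(10): 10+22=32≡6 → G

QTAATODQZUCG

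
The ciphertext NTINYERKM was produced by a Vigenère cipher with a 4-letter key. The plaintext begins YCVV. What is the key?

Subtract each crib letter from the matching ciphertext letter (mod 26):
N(13)−Y(24)=-11≡15 → P
T(19)−C(2)=17 → R
I(8)−V(21)=-13≡13 → N
N(13)−V(21)=-8≡18 → S

PRNS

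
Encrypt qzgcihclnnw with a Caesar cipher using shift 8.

yhokqpktvve

q(16): 16+8=24 → y
z(25): 25+8=33≡7 → h
g(6): 6+8=14 → o
c(2): 2+8=10 → k
i(8): 8+8=16 → q
h(7): 7+8=15 → p
c(2): 2+8=10 → k
l(11): 11+8=19 → t
n(13): 13+8=21 → v
n(13): 13+8=21 → v
w(22): 22+8=30≡4 → e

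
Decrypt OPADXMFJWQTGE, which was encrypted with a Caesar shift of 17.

O(14): 14−17=-3≡23 → X
P(15): 15−17=-2≡24 → Y
A(0): 0−17=-17≡9 → J
D(3): 3−17=-14≡12 → M
X(23): 23−17=6 → G
M(12): 12−17=-5≡21 → V
F(5): 5−17=-12≡14 → O
J(9): 9−17=-8≡18 → S
W(22): 22−17=5 → F
Q(16): 16−17=-1≡25 → Z
T(19): 19−17=2 → C
G(6): 6−17=-11≡15 → P
E(4): 4−17=-13≡13 → N

XYJMGVOSFZCPN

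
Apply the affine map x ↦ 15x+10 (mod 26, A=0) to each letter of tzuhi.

t(19): 15·19+10=295≡9 → j
z(25): 15·25+10=385≡21 → v
u(20): 15·20+10=310≡24 → y
h(7): 15·7+10=115≡11 → l
i(8): 15·8+10=130≡0 → a

jvyla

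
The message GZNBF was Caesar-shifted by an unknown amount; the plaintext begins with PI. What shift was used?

From the crib: G(6)−P(15)=-9≡17, so the shift is 17.

17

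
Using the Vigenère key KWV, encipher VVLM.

FRGW

Repeat the key across the message: KWVK
V(21)+K(10): 31≡5 → F
V(21)+W(22): 43≡17 → R
L(11)+V(21): 32≡6 → G
M(12)+K(10): 22 → W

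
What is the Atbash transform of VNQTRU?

V(21) → E(4)
N(13) → M(12)
Q(16) → J(9)
T(19) → G(6)
R(17) → I(8)
U(20) → F(5)

EMJGIF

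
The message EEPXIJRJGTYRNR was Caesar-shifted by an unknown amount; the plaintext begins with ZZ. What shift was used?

5

From the crib: E(4)−Z(25)=-21≡5, so the shift is 5.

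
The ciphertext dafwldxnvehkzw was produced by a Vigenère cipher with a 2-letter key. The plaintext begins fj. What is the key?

yr

Subtract each crib letter from the matching ciphertext letter (mod 26):
d(3)−f(5)=-2≡24 → y
a(0)−j(9)=-9≡17 → r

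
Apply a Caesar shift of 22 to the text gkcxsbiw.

cgytoxes

g(6): 6+22=28≡2 → c
k(10): 10+22=32≡6 → g
c(2): 2+22=24 → y
x(23): 23+22=45≡19 → t
s(18): 18+22=40≡14 → o
b(1): 1+22=23 → x
i(8): 8+22=30≡4 → e
w(22): 22+22=44≡18 → s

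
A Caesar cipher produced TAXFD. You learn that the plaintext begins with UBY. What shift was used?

25

From the crib: T(19)−U(20)=-1≡25, so the shift is 25.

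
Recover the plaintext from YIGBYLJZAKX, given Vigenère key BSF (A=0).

Repeat the key across the ciphertext: BSFBSFBSFBS
Y(24)−B(1): 23 → X
I(8)−S(18): -10≡16 → Q
G(6)−F(5): 1 → B
B(1)−B(1): 0 → A
Y(24)−S(18): 6 → G
L(11)−F(5): 6 → G
J(9)−B(1): 8 → I
Z(25)−S(18): 7 → H
A(0)−F(5): -5≡21 → V
K(10)−B(1): 9 → J
X(23)−S(18): 5 → F

XQBAGGIHVJF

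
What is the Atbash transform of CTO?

XGL

C(2) → X(23)
T(19) → G(6)
O(14) → L(11)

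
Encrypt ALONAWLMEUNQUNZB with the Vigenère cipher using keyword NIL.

Repeat the key across the message: NILNILNILNILNILN
A(0)+N(13): 13 → N
L(11)+I(8): 19 → T
O(14)+L(11): 25 → Z
N(13)+N(13): 26≡0 → A
A(0)+I(8): 8 → I
W(22)+L(11): 33≡7 → H
L(11)+N(13): 24 → Y
M(12)+I(8): 20 → U
E(4)+L(11): 15 → P
U(20)+N(13): 33≡7 → H
N(13)+I(8): 21 → V
Q(16)+L(11): 27≡1 → B
U(20)+N(13): 33≡7 → H
N(13)+I(8): 21 → V
Z(25)+L(11): 36≡10 → K
B(1)+N(13): 14 → O

NTZAIHYUPHVBHVKO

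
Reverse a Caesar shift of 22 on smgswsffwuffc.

s(18): 18−22=-4≡22 → w
m(12): 12−22=-10≡16 → q
g(6): 6−22=-16≡10 → k
s(18): 18−22=-4≡22 → w
w(22): 22−22=0 → a
s(18): 18−22=-4≡22 → w
f(5): 5−22=-17≡9 → j
f(5): 5−22=-17≡9 → j
w(22): 22−22=0 → a
u(20): 20−22=-2≡24 → y
f(5): 5−22=-17≡9 → j
f(5): 5−22=-17≡9 → j
c(2): 2−22=-20≡6 → g

wqkwawjjayjjg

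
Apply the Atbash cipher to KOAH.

K(10) → P(15)
O(14) → L(11)
A(0) → Z(25)
H(7) → S(18)

PLZS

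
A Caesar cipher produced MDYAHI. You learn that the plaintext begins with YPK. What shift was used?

14

From the crib: M(12)−Y(24)=-12≡14, so the shift is 14.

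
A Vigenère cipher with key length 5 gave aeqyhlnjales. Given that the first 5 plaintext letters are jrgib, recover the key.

rnkqg

Subtract each crib letter from the matching ciphertext letter (mod 26):
a(0)−j(9)=-9≡17 → r
e(4)−r(17)=-13≡13 → n
q(16)−g(6)=10 → k
y(24)−i(8)=16 → q
h(7)−b(1)=6 → g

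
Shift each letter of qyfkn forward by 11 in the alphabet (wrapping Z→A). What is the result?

bjqvy

q(16): 16+11=27≡1 → b
y(24): 24+11=35≡9 → j
f(5): 5+11=16 → q
k(10): 10+11=21 → v
n(13): 13+11=24 → y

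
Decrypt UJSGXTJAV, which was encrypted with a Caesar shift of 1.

TIRFWSIZU

U(20): 20−1=19 → T
J(9): 9−1=8 → I
S(18): 18−1=17 → R
G(6): 6−1=5 → F
X(23): 23−1=22 → W
T(19): 19−1=18 → S
J(9): 9−1=8 → I
A(0): 0−1=-1≡25 → Z
V(21): 21−1=20 → U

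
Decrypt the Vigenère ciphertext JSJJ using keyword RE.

SOSF

Repeat the key across the ciphertext: RERE
J(9)−R(17): -8≡18 → S
S(18)−E(4): 14 → O
J(9)−R(17): -8≡18 → S
J(9)−E(4): 5 → F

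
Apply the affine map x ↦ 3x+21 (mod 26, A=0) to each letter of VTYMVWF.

V(21): 3·21+21=84≡6 → G
T(19): 3·19+21=78≡0 → A
Y(24): 3·24+21=93≡15 → P
M(12): 3·12+21=57≡5 → F
V(21): 3·21+21=84≡6 → G
W(22): 3·22+21=87≡9 → J
F(5): 3·5+21=36≡10 → K

GAPFGJK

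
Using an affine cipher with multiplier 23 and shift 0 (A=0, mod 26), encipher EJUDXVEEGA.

OZSRJPOOIA

E(4): 23·4+0=92≡14 → O
J(9): 23·9+0=207≡25 → Z
U(20): 23·20+0=460≡18 → S
D(3): 23·3+0=69≡17 → R
X(23): 23·23+0=529≡9 → J
V(21): 23·21+0=483≡15 → P
E(4): 23·4+0=92≡14 → O
E(4): 23·4+0=92≡14 → O
G(6): 23·6+0=138≡8 → I
A(0): 23·0+0=0 → A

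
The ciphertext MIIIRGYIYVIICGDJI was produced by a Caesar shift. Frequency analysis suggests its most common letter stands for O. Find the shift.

20

The most frequent ciphertext letter is I (appears 7 times).
I is position 8; O is position 14.
Shift = -6≡20.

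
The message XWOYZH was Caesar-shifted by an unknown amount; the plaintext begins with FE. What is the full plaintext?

From the crib: X(23)−F(5)=18, so the shift is 18.
Subtract 18 from each ciphertext letter:
X(23): 23−18=5 → F
W(22): 22−18=4 → E
O(14): 14−18=-4≡22 → W
Y(24): 24−18=6 → G
Z(25): 25−18=7 → H
H(7): 7−18=-11≡15 → P

FEWGHP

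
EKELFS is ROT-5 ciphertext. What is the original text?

ZFZGAN

E(4): 4−5=-1≡25 → Z
K(10): 10−5=5 → F
E(4): 4−5=-1≡25 → Z
L(11): 11−5=6 → G
F(5): 5−5=0 → A
S(18): 18−5=13 → N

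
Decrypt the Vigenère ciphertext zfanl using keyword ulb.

fuzta

Repeat the key across the ciphertext: ulbul
z(25)−u(20): 5 → f
f(5)−l(11): -6≡20 → u
a(0)−b(1): -1≡25 → z
n(13)−u(20): -7≡19 → t
l(11)−l(11): 0 → a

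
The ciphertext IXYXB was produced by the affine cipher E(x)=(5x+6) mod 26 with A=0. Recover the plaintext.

The inverse of 5 mod 26 is 21, since 5·21=105≡1. Apply D(y)=21·(y−6) mod 26:
I(8): 21·(8−6)=42≡16 → Q
X(23): 21·(23−6)=357≡19 → T
Y(24): 21·(24−6)=378≡14 → O
X(23): 21·(23−6)=357≡19 → T
B(1): 21·(1−6)=-105≡25 → Z

QTOTZ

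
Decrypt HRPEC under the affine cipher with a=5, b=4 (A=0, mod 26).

The inverse of 5 mod 26 is 21, since 5·21=105≡1. Apply D(y)=21·(y−4) mod 26:
H(7): 21·(7−4)=63≡11 → L
R(17): 21·(17−4)=273≡13 → N
P(15): 21·(15−4)=231≡23 → X
E(4): 21·(4−4)=0 → A
C(2): 21·(2−4)=-42≡10 → K

LNXAK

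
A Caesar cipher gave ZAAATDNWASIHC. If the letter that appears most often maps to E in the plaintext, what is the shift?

22

The most frequent ciphertext letter is A (appears 4 times).
A is position 0; E is position 4.
Shift = -4≡22.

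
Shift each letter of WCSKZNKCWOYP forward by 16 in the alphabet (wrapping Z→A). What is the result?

MSIAPDASMEOF

W(22): 22+16=38≡12 → M
C(2): 2+16=18 → S
S(18): 18+16=34≡8 → I
K(10): 10+16=26≡0 → A
Z(25): 25+16=41≡15 → P
N(13): 13+16=29≡3 → D
K(10): 10+16=26≡0 → A
C(2): 2+16=18 → S
W(22): 22+16=38≡12 → M
O(14): 14+16=30≡4 → E
Y(24): 24+16=40≡14 → O
P(15): 15+16=31≡5 → F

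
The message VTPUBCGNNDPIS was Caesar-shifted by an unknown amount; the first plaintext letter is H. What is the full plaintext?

HFBGNOSZZPBUE

From the crib: V(21)−H(7)=14, so the shift is 14.
Subtract 14 from each ciphertext letter:
V(21): 21−14=7 → H
T(19): 19−14=5 → F
P(15): 15−14=1 → B
U(20): 20−14=6 → G
B(1): 1−14=-13≡13 → N
C(2): 2−14=-12≡14 → O
G(6): 6−14=-8≡18 → S
N(13): 13−14=-1≡25 → Z
N(13): 13−14=-1≡25 → Z
D(3): 3−14=-11≡15 → P
P(15): 15−14=1 → B
I(8): 8−14=-6≡20 → U
S(18): 18−14=4 → E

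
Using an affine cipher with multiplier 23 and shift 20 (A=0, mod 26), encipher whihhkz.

w(22): 23·22+20=526≡6 → g
h(7): 23·7+20=181≡25 → z
i(8): 23·8+20=204≡22 → w
h(7): 23·7+20=181≡25 → z
h(7): 23·7+20=181≡25 → z
k(10): 23·10+20=250≡16 → q
z(25): 23·25+20=595≡23 → x

gzwzzqx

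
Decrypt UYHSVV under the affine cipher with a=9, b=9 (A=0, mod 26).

HTUBKK

The inverse of 9 mod 26 is 3, since 9·3=27≡1. Apply D(y)=3·(y−9) mod 26:
U(20): 3·(20−9)=33≡7 → H
Y(24): 3·(24−9)=45≡19 → T
H(7): 3·(7−9)=-6≡20 → U
S(18): 3·(18−9)=27≡1 → B
V(21): 3·(21−9)=36≡10 → K
V(21): 3·(21−9)=36≡10 → K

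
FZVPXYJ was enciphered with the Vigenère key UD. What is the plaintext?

LWBMDVP

Repeat the key across the ciphertext: UDUDUDU
F(5)−U(20): -15≡11 → L
Z(25)−D(3): 22 → W
V(21)−U(20): 1 → B
P(15)−D(3): 12 → M
X(23)−U(20): 3 → D
Y(24)−D(3): 21 → V
J(9)−U(20): -11≡15 → P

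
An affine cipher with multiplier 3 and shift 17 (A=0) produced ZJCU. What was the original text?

The inverse of 3 mod 26 is 9, since 3·9=27≡1. Apply D(y)=9·(y−17) mod 26:
Z(25): 9·(25−17)=72≡20 → U
J(9): 9·(9−17)=-72≡6 → G
C(2): 9·(2−17)=-135≡21 → V
U(20): 9·(20−17)=27≡1 → B

UGVB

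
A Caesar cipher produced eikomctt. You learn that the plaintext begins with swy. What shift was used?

12

From the crib: e(4)−s(18)=-14≡12, so the shift is 12.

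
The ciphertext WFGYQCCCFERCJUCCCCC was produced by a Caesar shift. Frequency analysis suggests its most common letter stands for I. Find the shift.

The most frequent ciphertext letter is C (appears 9 times).
C is position 2; I is position 8.
Shift = -6≡20.

20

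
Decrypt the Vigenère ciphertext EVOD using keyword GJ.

YMIU

Repeat the key across the ciphertext: GJGJ
E(4)−G(6): -2≡24 → Y
V(21)−J(9): 12 → M
O(14)−G(6): 8 → I
D(3)−J(9): -6≡20 → U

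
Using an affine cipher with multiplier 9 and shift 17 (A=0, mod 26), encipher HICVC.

CLJYJ

H(7): 9·7+17=80≡2 → C
I(8): 9·8+17=89≡11 → L
C(2): 9·2+17=35≡9 → J
V(21): 9·21+17=206≡24 → Y
C(2): 9·2+17=35≡9 → J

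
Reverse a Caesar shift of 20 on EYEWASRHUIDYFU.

KEKCGYXNAOJELA

E(4): 4−20=-16≡10 → K
Y(24): 24−20=4 → E
E(4): 4−20=-16≡10 → K
W(22): 22−20=2 → C
A(0): 0−20=-20≡6 → G
S(18): 18−20=-2≡24 → Y
R(17): 17−20=-3≡23 → X
H(7): 7−20=-13≡13 → N
U(20): 20−20=0 → A
I(8): 8−20=-12≡14 → O
D(3): 3−20=-17≡9 → J
Y(24): 24−20=4 → E
F(5): 5−20=-15≡11 → L
U(20): 20−20=0 → A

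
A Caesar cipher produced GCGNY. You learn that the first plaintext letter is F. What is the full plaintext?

From the crib: G(6)−F(5)=1, so the shift is 1.
Subtract 1 from each ciphertext letter:
G(6): 6−1=5 → F
C(2): 2−1=1 → B
G(6): 6−1=5 → F
N(13): 13−1=12 → M
Y(24): 24−1=23 → X

FBFMX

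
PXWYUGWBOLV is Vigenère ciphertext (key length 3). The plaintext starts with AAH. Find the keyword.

PXP

Subtract each crib letter from the matching ciphertext letter (mod 26):
P(15)−A(0)=15 → P
X(23)−A(0)=23 → X
W(22)−H(7)=15 → P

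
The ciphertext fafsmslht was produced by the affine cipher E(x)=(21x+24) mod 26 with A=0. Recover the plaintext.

The inverse of 21 mod 26 is 5, since 21·5=105≡1. Apply D(y)=5·(y−24) mod 26:
f(5): 5·(5−24)=-95≡9 → j
a(0): 5·(0−24)=-120≡10 → k
f(5): 5·(5−24)=-95≡9 → j
s(18): 5·(18−24)=-30≡22 → w
m(12): 5·(12−24)=-60≡18 → s
s(18): 5·(18−24)=-30≡22 → w
l(11): 5·(11−24)=-65≡13 → n
h(7): 5·(7−24)=-85≡19 → t
t(19): 5·(19−24)=-25≡1 → b

jkjwswntb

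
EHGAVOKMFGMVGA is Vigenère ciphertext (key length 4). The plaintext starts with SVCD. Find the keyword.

MMEX

Subtract each crib letter from the matching ciphertext letter (mod 26):
E(4)−S(18)=-14≡12 → M
H(7)−V(21)=-14≡12 → M
G(6)−C(2)=4 → E
A(0)−D(3)=-3≡23 → X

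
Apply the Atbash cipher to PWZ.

P(15) → K(10)
W(22) → D(3)
Z(25) → A(0)

KDA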